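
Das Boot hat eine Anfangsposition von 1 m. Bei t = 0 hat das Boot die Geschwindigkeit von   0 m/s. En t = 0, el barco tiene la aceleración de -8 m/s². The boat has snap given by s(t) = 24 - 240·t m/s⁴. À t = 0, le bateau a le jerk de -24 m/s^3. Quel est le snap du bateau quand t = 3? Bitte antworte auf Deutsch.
Aus der Gleichung für den Snap s(t) = 24 - 240·t, setzen wir t = 3 ein und erhalten s = -696.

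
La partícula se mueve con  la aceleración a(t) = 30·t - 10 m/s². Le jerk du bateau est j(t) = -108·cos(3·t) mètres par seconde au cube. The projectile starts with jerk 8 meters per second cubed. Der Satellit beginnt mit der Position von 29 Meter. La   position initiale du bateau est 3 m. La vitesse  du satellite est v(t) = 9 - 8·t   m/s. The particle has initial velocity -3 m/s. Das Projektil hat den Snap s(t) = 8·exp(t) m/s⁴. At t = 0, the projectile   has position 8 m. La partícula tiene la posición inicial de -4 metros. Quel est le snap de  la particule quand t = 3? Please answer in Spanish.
Para resolver esto, necesitamos tomar 2 derivadas de nuestra ecuación de la aceleración a(t) = 30·t - 10. La derivada de la aceleración da la sacudida: j(t) = 30. Tomando d/dt de j(t), encontramos s(t) = 0. De la ecuación del snap s(t) = 0, sustituimos t = 3 para obtener s = 0.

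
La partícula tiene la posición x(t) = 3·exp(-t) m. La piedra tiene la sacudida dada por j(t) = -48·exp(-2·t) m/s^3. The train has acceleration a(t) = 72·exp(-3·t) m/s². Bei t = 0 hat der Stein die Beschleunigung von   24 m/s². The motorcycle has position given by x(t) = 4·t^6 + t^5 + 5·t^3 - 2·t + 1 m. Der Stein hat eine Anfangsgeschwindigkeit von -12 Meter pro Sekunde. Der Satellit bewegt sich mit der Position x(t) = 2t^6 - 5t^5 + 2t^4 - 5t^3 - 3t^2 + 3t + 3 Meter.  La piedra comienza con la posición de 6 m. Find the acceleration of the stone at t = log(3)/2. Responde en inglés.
We need to integrate our jerk equation j(t) = -48·exp(-2·t) 1 time. The antiderivative of jerk, with a(0) = 24, gives acceleration: a(t) = 24·exp(-2·t). Using a(t) = 24·exp(-2·t) and substituting t = log(3)/2, we find a = 8.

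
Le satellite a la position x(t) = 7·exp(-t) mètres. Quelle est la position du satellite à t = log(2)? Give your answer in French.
En utilisant x(t) = 7·exp(-t) et en substituant t = log(2), nous trouvons x = 7/2.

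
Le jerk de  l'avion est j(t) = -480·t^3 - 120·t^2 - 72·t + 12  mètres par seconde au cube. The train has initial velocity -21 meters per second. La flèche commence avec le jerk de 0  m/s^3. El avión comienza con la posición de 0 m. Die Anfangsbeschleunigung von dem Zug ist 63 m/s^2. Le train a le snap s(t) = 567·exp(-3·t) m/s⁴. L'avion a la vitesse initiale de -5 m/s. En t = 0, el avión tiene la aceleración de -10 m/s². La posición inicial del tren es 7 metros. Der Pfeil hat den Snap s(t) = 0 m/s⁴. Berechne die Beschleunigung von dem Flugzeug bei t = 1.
Um dies zu lösen, müssen wir 1 Stammfunktion unserer Gleichung für den Ruck j(t) = -480·t^3 - 120·t^2 - 72·t + 12 finden. Mit ∫j(t)dt und Anwendung von a(0) = -10, finden wir a(t) = -120·t^4 - 40·t^3 - 36·t^2 + 12·t - 10. Mit a(t) = -120·t^4 - 40·t^3 - 36·t^2 + 12·t - 10 und Einsetzen von t = 1, finden wir a = -194.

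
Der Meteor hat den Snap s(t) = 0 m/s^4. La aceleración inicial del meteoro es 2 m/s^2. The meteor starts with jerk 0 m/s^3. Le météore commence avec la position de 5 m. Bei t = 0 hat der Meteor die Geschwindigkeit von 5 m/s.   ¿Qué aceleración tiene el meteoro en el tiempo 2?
Necesitamos integrar nuestra ecuación del snap s(t) = 0 2 veces. Integrando el snap y usando la condición inicial j(0) = 0, obtenemos j(t) = 0. La antiderivada de la sacudida, con a(0) = 2, da la aceleración: a(t) = 2. Usando a(t) = 2 y sustituyendo t = 2, encontramos a = 2.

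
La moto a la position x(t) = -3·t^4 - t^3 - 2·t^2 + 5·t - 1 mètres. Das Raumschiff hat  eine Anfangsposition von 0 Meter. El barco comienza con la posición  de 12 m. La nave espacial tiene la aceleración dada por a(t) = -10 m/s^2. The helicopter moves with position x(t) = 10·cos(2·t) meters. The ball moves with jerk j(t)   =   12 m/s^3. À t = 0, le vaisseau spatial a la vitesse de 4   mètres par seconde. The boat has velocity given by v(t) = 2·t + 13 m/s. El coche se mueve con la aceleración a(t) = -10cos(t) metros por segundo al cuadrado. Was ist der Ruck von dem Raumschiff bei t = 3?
Um dies zu lösen, müssen wir 1 Ableitung unserer Gleichung für die Beschleunigung a(t) = -10 nehmen. Durch Ableiten von der Beschleunigung erhalten wir den Ruck: j(t) = 0. Mit j(t) = 0 und Einsetzen von t = 3, finden wir j = 0.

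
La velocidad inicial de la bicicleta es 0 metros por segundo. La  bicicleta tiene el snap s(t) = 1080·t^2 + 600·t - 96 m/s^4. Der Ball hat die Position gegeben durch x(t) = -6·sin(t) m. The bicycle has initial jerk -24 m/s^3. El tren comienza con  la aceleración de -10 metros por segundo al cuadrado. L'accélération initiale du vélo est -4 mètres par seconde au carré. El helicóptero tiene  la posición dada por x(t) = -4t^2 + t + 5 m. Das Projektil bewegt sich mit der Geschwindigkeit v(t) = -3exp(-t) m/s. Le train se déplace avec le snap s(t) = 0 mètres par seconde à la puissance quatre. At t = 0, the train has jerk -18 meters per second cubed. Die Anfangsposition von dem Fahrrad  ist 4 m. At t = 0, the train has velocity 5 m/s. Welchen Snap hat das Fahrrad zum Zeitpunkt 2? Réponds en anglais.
Using s(t) = 1080·t^2 + 600·t - 96 and substituting t = 2, we find s = 5424.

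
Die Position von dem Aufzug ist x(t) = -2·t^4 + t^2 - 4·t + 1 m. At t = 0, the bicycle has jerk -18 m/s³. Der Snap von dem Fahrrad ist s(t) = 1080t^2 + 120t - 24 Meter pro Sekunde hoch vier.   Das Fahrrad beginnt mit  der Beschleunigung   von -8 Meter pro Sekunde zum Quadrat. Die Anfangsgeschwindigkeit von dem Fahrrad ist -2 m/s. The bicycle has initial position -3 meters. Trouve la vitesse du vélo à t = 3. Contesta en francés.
Nous devons intégrer notre équation du snap s(t) = 1080·t^2 + 120·t - 24 3 fois. En intégrant le snap et en utilisant la condition initiale j(0) = -18, nous obtenons j(t) = 360·t^3 + 60·t^2 - 24·t - 18. En prenant ∫j(t)dt et en appliquant a(0) = -8, nous trouvons a(t) = 90·t^4 + 20·t^3 - 12·t^2 - 18·t - 8. L'intégrale de l'accélération, avec v(0) = -2, donne la vitesse: v(t) = 18·t^5 + 5·t^4 - 4·t^3 - 9·t^2 - 8·t - 2. En utilisant v(t) = 18·t^5 + 5·t^4 - 4·t^3 - 9·t^2 - 8·t - 2 et en substituant t = 3, nous trouvons v = 4564.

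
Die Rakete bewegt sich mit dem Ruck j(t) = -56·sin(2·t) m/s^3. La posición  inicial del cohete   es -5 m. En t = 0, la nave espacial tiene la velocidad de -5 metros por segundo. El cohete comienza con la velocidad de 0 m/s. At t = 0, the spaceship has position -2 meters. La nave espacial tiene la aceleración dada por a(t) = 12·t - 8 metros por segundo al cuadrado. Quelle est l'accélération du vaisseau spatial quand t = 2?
En utilisant a(t) = 12·t - 8 et en substituant t = 2, nous trouvons a = 16.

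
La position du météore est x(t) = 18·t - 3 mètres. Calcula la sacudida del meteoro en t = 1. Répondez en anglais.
We must differentiate our position equation x(t) = 18·t - 3 3 times. Differentiating position, we get velocity: v(t) = 18. Differentiating velocity, we get acceleration: a(t) = 0. Taking d/dt of a(t), we find j(t) = 0. Using j(t) = 0 and substituting t = 1, we find j = 0.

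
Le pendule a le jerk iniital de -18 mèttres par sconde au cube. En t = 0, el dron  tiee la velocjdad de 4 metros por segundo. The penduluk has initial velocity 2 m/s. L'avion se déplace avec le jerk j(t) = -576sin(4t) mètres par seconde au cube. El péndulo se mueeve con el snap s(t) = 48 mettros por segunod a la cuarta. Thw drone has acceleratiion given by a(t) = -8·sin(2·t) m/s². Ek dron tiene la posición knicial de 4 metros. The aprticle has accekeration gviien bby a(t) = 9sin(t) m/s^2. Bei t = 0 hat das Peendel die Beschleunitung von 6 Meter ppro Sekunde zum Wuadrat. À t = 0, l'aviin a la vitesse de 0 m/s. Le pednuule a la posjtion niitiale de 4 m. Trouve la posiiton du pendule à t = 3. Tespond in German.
Ausgehend von dem Snap s(t) = 48, nehmen wir 4 Stammfunktionen. Mit ∫s(t)dt und Anwendung von j(0) = -18, finden wir j(t) = 48·t - 18. Die Stammfunktion von dem Ruck ist die Beschleunigung. Mit a(0) = 6 erhalten wir a(t) = 24·t^2 - 18·t + 6. Die Stammfunktion von der Beschleunigung, mit v(0) = 2, ergibt die Geschwindigkeit: v(t) = 8·t^3 - 9·t^2 + 6·t + 2. Durch Integration von der Geschwindigkeit und Verwendung der Anfangsbedingung x(0) = 4, erhalten wir x(t) = 2·t^4 - 3·t^3 + 3·t^2 + 2·t + 4. Mit x(t) = 2·t^4 - 3·t^3 + 3·t^2 + 2·t + 4 und Einsetzen von t = 3, finden wir x = 118.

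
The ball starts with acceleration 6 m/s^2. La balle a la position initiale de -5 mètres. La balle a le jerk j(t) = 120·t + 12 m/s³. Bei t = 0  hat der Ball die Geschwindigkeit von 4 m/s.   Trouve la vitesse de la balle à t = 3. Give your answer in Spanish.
Debemos encontrar la antiderivada de nuestra ecuación de la sacudida j(t) = 120·t + 12 2 veces. La antiderivada de la sacudida, con a(0) = 6, da la aceleración: a(t) = 60·t^2 + 12·t + 6. Tomando ∫a(t)dt y aplicando v(0) = 4, encontramos v(t) = 20·t^3 + 6·t^2 + 6·t + 4. Tenemos la velocidad v(t) = 20·t^3 + 6·t^2 + 6·t + 4. Sustituyendo t = 3: v(3) = 616.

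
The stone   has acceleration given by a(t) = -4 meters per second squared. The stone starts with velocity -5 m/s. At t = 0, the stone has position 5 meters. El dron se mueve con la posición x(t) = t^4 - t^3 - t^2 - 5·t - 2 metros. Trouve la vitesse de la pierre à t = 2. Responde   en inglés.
We must find the antiderivative of our acceleration equation a(t) = -4 1 time. Taking ∫a(t)dt and applying v(0) = -5, we find v(t) = -4·t - 5. Using v(t) = -4·t - 5 and substituting t = 2, we find v = -13.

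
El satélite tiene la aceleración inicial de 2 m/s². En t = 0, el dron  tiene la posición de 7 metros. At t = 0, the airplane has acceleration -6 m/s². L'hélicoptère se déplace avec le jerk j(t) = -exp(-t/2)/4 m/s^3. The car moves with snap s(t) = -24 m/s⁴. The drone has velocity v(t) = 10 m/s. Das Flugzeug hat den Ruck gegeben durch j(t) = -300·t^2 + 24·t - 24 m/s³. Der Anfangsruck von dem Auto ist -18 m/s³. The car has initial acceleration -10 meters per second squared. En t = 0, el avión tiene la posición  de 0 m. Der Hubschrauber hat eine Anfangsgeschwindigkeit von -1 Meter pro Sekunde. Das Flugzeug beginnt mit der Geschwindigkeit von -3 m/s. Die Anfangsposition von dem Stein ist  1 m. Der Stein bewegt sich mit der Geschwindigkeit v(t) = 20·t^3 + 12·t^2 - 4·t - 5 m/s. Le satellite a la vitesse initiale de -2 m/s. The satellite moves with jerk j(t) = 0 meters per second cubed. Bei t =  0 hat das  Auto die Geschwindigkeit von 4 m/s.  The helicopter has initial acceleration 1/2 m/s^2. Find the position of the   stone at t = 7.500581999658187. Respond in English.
We need to integrate our velocity equation v(t) = 20·t^3 + 12·t^2 - 4·t - 5 1 time. The integral of velocity, with x(0) = 1, gives position: x(t) = 5·t^4 + 4·t^3 - 2·t^2 - 5·t + 1. We have position x(t) = 5·t^4 + 4·t^3 - 2·t^2 - 5·t + 1. Substituting t = 7.500581999658187: x(7.500581999658187) = 17364.0962033313.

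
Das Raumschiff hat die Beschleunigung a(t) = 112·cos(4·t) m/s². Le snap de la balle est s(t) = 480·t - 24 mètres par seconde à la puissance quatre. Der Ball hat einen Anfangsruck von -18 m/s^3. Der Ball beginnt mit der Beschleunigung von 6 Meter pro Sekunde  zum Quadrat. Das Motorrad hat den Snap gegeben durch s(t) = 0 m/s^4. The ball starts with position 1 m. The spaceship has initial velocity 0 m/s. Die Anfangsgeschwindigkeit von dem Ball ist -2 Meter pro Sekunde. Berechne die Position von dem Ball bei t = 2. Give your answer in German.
Wir müssen die Stammfunktion unserer Gleichung für den Snap s(t) = 480·t - 24 4-mal finden. Mit ∫s(t)dt und Anwendung von j(0) = -18, finden wir j(t) = 240·t^2 - 24·t - 18. Durch Integration von dem Ruck und Verwendung der Anfangsbedingung a(0) = 6, erhalten wir a(t) = 80·t^3 - 12·t^2 - 18·t + 6. Mit ∫a(t)dt und Anwendung von v(0) = -2, finden wir v(t) = 20·t^4 - 4·t^3 - 9·t^2 + 6·t - 2. Durch Integration von der Geschwindigkeit und Verwendung der Anfangsbedingung x(0) = 1, erhalten wir x(t) = 4·t^5 - t^4 - 3·t^3 + 3·t^2 - 2·t + 1. Mit x(t) = 4·t^5 - t^4 - 3·t^3 + 3·t^2 - 2·t + 1 und Einsetzen von t = 2, finden wir x = 97.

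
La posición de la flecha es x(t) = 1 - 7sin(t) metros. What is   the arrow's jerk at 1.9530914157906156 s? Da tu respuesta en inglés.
Starting from position x(t) = 1 - 7·sin(t), we take 3 derivatives. The derivative of position gives velocity: v(t) = -7·cos(t). The derivative of velocity gives acceleration: a(t) = 7·sin(t). The derivative of acceleration gives jerk: j(t) = 7·cos(t). We have jerk j(t) = 7·cos(t). Substituting t = 1.9530914157906156: j(1.9530914157906156) = -2.61135601040051.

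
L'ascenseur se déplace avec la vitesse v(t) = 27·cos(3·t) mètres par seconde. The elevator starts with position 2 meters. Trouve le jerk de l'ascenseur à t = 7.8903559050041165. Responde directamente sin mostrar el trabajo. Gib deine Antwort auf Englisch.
j(7.8903559050041165) = -26.4642487446613.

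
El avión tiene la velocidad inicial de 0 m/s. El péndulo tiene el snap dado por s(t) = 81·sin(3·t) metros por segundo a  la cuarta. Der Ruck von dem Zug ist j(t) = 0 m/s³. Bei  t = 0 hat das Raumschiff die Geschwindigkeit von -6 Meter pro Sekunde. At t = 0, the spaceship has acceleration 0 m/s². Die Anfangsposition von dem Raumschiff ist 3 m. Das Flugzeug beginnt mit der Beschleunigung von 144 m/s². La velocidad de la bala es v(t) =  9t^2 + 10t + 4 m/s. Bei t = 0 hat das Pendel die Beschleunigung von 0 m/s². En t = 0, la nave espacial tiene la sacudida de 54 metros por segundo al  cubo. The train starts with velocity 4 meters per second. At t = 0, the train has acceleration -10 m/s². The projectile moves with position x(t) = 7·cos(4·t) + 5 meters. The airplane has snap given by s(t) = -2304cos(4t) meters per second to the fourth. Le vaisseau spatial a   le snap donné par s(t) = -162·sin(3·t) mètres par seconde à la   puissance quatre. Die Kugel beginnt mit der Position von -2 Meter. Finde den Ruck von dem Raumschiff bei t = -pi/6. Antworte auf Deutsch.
Wir müssen unsere Gleichung für den Snap s(t) = -162·sin(3·t) 1-mal integrieren. Durch Integration von dem Snap und Verwendung der Anfangsbedingung j(0) = 54, erhalten wir j(t) = 54·cos(3·t). Mit j(t) = 54·cos(3·t) und Einsetzen von t = -pi/6, finden wir j = 0.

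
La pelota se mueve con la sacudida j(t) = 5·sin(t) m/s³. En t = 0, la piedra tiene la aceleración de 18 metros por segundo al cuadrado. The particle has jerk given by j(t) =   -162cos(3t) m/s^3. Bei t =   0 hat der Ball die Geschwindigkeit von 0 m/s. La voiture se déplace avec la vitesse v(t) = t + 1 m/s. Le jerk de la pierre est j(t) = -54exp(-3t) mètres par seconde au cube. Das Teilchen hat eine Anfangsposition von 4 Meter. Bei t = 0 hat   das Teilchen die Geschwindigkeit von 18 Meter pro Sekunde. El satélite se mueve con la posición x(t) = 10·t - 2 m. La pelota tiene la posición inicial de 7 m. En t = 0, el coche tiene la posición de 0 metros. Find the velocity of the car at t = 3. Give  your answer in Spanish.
Tenemos la velocidad v(t) = t + 1. Sustituyendo t = 3: v(3) = 4.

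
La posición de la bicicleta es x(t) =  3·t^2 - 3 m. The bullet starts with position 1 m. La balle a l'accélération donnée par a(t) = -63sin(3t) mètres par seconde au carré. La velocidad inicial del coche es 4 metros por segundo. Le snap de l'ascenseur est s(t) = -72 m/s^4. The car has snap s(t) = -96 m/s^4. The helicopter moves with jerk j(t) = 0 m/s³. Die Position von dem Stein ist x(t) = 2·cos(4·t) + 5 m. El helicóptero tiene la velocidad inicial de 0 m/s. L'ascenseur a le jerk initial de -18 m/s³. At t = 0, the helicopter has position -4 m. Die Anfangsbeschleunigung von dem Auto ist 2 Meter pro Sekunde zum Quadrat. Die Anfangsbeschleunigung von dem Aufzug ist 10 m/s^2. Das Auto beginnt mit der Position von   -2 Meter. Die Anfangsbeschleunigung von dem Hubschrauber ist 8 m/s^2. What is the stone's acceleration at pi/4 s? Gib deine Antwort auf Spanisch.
Partiendo de la posición x(t) = 2·cos(4·t) + 5, tomamos 2 derivadas. Derivando la posición, obtenemos la velocidad: v(t) = -8·sin(4·t). La derivada de la velocidad da la aceleración: a(t) = -32·cos(4·t). Usando a(t) = -32·cos(4·t) y sustituyendo t = pi/4, encontramos a = 32.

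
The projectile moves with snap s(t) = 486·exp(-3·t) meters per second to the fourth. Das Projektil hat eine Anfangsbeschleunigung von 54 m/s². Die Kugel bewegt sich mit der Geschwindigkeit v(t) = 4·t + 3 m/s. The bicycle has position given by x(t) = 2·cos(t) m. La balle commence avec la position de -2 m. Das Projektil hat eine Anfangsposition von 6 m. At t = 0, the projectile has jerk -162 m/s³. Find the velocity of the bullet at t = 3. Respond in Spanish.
De la ecuación de la velocidad v(t) = 4·t + 3, sustituimos t = 3 para obtener v = 15.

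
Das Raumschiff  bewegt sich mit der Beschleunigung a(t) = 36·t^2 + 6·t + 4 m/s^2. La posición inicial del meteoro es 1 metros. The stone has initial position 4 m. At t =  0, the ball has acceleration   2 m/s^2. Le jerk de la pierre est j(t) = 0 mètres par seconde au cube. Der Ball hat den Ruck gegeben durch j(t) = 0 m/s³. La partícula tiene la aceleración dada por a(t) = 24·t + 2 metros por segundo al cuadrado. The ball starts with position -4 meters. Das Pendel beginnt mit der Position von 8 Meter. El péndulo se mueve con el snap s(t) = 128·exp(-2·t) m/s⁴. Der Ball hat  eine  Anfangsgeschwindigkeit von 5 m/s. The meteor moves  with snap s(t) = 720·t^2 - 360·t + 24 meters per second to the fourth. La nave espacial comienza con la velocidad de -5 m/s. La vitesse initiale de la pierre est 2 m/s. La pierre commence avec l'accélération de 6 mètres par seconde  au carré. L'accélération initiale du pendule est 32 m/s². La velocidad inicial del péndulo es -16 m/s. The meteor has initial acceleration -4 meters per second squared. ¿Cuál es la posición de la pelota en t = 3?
Necesitamos integrar nuestra ecuación de la sacudida j(t) = 0 3 veces. La integral de la sacudida es la aceleración. Usando a(0) = 2, obtenemos a(t) = 2. La antiderivada de la aceleración es la velocidad. Usando v(0) = 5, obtenemos v(t) = 2·t + 5. Tomando ∫v(t)dt y aplicando x(0) = -4, encontramos x(t) = t^2 + 5·t - 4. Tenemos la posición x(t) = t^2 + 5·t - 4. Sustituyendo t = 3: x(3) = 20.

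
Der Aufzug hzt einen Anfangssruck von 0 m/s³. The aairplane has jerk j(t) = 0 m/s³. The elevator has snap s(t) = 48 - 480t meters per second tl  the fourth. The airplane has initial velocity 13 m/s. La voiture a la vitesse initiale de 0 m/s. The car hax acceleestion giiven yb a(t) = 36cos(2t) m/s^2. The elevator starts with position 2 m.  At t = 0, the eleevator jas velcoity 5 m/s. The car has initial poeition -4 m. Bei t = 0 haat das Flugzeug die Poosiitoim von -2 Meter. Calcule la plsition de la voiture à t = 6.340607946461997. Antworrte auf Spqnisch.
Para resolver esto, necesitamos tomar 2 integrales de nuestra ecuación de la aceleración a(t) = 36·cos(2·t). La integral de la aceleración, con v(0) = 0, da la velocidad: v(t) = 18·sin(2·t). La integral de la velocidad, con x(0) = -4, da la posición: x(t) = 5 - 9·cos(2·t). Tenemos la posición x(t) = 5 - 9·cos(2·t). Sustituyendo t = 6.340607946461997: x(6.340607946461997) = -3.94071273576539.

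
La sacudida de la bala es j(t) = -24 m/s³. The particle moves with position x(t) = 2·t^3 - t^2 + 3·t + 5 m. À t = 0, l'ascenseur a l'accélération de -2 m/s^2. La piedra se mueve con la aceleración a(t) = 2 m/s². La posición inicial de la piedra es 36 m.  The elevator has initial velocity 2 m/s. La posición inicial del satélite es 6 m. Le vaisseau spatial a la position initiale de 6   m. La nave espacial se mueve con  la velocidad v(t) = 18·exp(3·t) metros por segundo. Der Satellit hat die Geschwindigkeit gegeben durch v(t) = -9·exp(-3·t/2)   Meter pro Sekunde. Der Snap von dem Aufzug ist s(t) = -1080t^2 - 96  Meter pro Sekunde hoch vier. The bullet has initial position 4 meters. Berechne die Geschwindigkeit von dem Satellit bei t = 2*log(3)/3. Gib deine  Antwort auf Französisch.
Nous avons la vitesse v(t) = -9·exp(-3·t/2). En substituant t = 2*log(3)/3: v(2*log(3)/3) = -3.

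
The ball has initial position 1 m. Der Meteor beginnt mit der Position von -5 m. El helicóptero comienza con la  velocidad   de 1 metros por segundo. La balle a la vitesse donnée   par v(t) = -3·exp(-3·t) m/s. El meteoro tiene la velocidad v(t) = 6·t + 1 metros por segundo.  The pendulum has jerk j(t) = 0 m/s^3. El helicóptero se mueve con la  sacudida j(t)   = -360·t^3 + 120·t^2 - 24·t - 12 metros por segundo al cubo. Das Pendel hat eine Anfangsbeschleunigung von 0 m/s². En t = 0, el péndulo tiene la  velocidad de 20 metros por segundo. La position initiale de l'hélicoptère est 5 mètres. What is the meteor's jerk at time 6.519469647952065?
To solve this, we need to take 2 derivatives of our velocity equation v(t) = 6·t + 1. Differentiating velocity, we get acceleration: a(t) = 6. The derivative of acceleration gives jerk: j(t) = 0. Using j(t) = 0 and substituting t = 6.519469647952065, we find j = 0.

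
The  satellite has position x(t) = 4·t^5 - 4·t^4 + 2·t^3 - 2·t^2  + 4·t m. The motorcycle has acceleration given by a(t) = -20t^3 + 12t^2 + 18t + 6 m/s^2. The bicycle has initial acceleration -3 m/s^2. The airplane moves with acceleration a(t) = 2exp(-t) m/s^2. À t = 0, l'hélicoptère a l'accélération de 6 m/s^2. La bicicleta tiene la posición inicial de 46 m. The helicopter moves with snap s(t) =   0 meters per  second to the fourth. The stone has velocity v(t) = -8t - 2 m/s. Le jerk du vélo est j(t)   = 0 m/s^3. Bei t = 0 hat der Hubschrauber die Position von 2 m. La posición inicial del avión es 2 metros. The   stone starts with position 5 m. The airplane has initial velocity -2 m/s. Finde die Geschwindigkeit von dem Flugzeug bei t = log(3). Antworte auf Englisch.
Starting from acceleration a(t) = 2·exp(-t), we take 1 antiderivative. The antiderivative of acceleration is velocity. Using v(0) = -2, we get v(t) = -2·exp(-t). We have velocity v(t) = -2·exp(-t). Substituting t = log(3): v(log(3)) = -2/3.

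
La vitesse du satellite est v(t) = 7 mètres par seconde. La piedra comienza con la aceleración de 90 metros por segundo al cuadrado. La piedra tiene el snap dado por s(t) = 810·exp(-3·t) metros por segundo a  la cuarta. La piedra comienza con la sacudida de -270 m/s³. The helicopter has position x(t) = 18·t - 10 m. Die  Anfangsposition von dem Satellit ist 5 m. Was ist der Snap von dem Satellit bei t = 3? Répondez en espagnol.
Para resolver esto, necesitamos tomar 3 derivadas de nuestra ecuación de la velocidad v(t) = 7. La derivada de la velocidad da la aceleración: a(t) = 0. La derivada de la aceleración da la sacudida: j(t) = 0. Derivando la sacudida, obtenemos el snap: s(t) = 0. Tenemos el snap s(t) = 0. Sustituyendo t = 3: s(3) = 0.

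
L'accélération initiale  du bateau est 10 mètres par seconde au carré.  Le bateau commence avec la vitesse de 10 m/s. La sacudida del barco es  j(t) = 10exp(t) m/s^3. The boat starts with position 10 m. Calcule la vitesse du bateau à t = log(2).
Pour résoudre ceci, nous devons prendre 2 intégrales de notre équation du jerk j(t) = 10·exp(t). L'intégrale du jerk est l'accélération. En utilisant a(0) = 10, nous obtenons a(t) = 10·exp(t). La primitive de l'accélération, avec v(0) = 10, donne la vitesse: v(t) = 10·exp(t). De l'équation de la vitesse v(t) = 10·exp(t), nous substituons t = log(2) pour obtenir v = 20.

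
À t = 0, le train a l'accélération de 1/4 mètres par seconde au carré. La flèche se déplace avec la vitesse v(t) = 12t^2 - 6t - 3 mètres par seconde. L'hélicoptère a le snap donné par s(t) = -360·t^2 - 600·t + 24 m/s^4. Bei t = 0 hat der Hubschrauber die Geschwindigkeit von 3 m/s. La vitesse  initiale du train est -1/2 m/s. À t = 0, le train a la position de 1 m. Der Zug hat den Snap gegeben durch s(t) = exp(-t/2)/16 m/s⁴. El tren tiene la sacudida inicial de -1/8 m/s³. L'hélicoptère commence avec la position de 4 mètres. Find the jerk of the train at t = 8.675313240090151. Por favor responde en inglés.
We must find the integral of our snap equation s(t) = exp(-t/2)/16 1 time. The integral of snap is jerk. Using j(0) = -1/8, we get j(t) = -exp(-t/2)/8. We have jerk j(t) = -exp(-t/2)/8. Substituting t = 8.675313240090151: j(8.675313240090151) = -0.00163338919560956.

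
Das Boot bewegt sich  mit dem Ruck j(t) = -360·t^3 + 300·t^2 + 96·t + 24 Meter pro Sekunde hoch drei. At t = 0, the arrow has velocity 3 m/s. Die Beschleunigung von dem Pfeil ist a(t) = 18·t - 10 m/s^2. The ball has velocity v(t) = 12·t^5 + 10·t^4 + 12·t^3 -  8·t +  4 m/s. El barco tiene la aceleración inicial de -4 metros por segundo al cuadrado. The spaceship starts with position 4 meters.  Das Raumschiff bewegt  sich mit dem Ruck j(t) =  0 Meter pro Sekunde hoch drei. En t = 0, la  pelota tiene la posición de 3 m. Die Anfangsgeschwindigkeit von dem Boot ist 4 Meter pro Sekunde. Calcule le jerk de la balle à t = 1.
Nous devons dériver notre équation de la vitesse v(t) = 12·t^5 + 10·t^4 + 12·t^3 - 8·t + 4 2 fois. En dérivant la vitesse, nous obtenons l'accélération: a(t) = 60·t^4 + 40·t^3 + 36·t^2 - 8. La dérivée de l'accélération donne le jerk: j(t) = 240·t^3 + 120·t^2 + 72·t. De l'équation du jerk j(t) = 240·t^3 + 120·t^2 + 72·t, nous substituons t = 1 pour obtenir j = 432.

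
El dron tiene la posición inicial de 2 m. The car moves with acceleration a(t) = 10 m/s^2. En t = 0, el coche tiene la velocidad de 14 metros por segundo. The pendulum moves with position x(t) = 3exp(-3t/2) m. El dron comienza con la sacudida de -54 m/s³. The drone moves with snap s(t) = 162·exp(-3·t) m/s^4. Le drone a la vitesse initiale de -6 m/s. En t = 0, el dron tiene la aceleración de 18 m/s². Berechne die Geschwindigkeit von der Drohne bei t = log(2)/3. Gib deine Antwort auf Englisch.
We must find the antiderivative of our snap equation s(t) = 162·exp(-3·t) 3 times. Finding the antiderivative of s(t) and using j(0) = -54: j(t) = -54·exp(-3·t). Taking ∫j(t)dt and applying a(0) = 18, we find a(t) = 18·exp(-3·t). Finding the antiderivative of a(t) and using v(0) = -6: v(t) = -6·exp(-3·t). We have velocity v(t) = -6·exp(-3·t). Substituting t = log(2)/3: v(log(2)/3) = -3.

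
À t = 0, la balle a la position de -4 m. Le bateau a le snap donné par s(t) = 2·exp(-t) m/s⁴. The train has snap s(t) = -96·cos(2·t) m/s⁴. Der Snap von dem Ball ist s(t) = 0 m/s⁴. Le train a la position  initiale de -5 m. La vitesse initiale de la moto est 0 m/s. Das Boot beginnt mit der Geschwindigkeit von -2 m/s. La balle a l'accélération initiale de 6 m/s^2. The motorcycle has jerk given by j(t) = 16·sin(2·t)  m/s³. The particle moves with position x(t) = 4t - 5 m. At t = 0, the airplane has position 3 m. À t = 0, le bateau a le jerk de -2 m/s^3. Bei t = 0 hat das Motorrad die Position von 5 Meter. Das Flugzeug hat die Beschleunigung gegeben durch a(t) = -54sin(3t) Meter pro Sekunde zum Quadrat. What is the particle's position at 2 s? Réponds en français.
En utilisant x(t) = 4·t - 5 et en substituant t = 2, nous trouvons x = 3.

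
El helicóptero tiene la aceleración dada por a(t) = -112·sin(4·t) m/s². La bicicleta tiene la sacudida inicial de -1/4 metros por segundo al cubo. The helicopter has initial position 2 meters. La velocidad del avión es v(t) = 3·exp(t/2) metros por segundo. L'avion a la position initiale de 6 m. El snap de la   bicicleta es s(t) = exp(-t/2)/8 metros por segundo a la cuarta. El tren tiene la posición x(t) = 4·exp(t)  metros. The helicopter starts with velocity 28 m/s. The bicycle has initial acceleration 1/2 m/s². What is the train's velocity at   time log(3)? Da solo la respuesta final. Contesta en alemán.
Die Antwort ist 12.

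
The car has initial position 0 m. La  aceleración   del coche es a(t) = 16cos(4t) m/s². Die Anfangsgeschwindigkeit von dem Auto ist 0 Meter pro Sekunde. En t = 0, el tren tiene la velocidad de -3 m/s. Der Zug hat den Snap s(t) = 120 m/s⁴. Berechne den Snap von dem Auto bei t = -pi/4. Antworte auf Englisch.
We must differentiate our acceleration equation a(t) = 16·cos(4·t) 2 times. The derivative of acceleration gives jerk: j(t) = -64·sin(4·t). Taking d/dt of j(t), we find s(t) = -256·cos(4·t). Using s(t) = -256·cos(4·t) and substituting t = -pi/4, we find s = 256.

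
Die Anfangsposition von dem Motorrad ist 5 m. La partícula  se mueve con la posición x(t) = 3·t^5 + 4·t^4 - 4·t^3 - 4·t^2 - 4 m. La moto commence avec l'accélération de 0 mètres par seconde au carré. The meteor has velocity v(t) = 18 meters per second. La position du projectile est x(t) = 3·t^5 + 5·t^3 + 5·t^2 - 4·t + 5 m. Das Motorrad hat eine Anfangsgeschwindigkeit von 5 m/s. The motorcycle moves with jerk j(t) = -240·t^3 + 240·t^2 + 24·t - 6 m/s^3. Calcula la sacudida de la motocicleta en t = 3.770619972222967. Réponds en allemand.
Aus der Gleichung für den Ruck j(t) = -240·t^3 + 240·t^2 + 24·t - 6, setzen wir t = 3.770619972222967 ein und erhalten j = -9369.46444437291.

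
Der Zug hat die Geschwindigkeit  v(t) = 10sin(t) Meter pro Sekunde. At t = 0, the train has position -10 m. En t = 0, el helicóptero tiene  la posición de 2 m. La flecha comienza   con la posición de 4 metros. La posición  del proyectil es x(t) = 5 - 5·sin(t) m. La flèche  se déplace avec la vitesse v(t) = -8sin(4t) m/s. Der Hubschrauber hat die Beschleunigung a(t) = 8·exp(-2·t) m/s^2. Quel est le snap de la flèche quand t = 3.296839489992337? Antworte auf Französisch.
En partant de la vitesse v(t) = -8·sin(4·t), nous prenons 3 dérivées. En prenant d/dt de v(t), nous trouvons a(t) = -32·cos(4·t). La dérivée de l'accélération donne le jerk: j(t) = 128·sin(4·t). En prenant d/dt de j(t), nous trouvons s(t) = 512·cos(4·t). Nous avons le snap s(t) = 512·cos(4·t). En substituant t = 3.296839489992337: s(3.296839489992337) = 416.411841298127.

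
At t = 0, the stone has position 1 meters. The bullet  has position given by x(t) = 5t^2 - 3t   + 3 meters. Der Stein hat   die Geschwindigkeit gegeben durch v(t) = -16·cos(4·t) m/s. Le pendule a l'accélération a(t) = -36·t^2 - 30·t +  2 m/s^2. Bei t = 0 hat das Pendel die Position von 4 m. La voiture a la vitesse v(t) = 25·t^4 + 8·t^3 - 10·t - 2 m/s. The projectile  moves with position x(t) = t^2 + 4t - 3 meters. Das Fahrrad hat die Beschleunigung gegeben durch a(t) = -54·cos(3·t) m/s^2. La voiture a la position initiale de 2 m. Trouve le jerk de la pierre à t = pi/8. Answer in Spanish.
Debemos derivar nuestra ecuación de la velocidad v(t) = -16·cos(4·t) 2 veces. Tomando d/dt de v(t), encontramos a(t) = 64·sin(4·t). Derivando la aceleración, obtenemos la sacudida: j(t) = 256·cos(4·t). De la ecuación de la sacudida j(t) = 256·cos(4·t), sustituimos t = pi/8 para obtener j = 0.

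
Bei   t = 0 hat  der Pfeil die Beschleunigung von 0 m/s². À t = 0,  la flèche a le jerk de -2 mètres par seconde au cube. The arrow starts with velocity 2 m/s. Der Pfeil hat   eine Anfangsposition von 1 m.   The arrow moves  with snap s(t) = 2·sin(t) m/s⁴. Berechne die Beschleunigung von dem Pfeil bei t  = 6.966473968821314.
Wir müssen das Integral unserer Gleichung für den Snap s(t) = 2·sin(t) 2-mal finden. Mit ∫s(t)dt und Anwendung von j(0) = -2, finden wir j(t) = -2·cos(t). Durch Integration von dem Ruck und Verwendung der Anfangsbedingung a(0) = 0, erhalten wir a(t) = -2·sin(t). Wir haben die Beschleunigung a(t) = -2·sin(t). Durch Einsetzen von t = 6.966473968821314: a(6.966473968821314) = -1.26269358538953.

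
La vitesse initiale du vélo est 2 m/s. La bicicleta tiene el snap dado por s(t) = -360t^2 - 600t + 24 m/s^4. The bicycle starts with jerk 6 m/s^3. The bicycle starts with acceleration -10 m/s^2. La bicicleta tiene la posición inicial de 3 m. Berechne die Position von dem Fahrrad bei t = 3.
Wir müssen das Integral unserer Gleichung für den Snap s(t) = -360·t^2 - 600·t + 24 4-mal finden. Das Integral von dem Snap ist der Ruck. Mit j(0) = 6 erhalten wir j(t) = -120·t^3 - 300·t^2 + 24·t + 6. Die Stammfunktion von dem Ruck, mit a(0) = -10, ergibt die Beschleunigung: a(t) = -30·t^4 - 100·t^3 + 12·t^2 + 6·t - 10. Mit ∫a(t)dt und Anwendung von v(0) = 2, finden wir v(t) = -6·t^5 - 25·t^4 + 4·t^3 + 3·t^2 - 10·t + 2. Mit ∫v(t)dt und Anwendung von x(0) = 3, finden wir x(t) = -t^6 - 5·t^5 + t^4 + t^3 - 5·t^2 + 2·t + 3. Aus der Gleichung für die Position x(t) = -t^6 - 5·t^5 + t^4 + t^3 - 5·t^2 + 2·t + 3, setzen wir t = 3 ein und erhalten x = -1872.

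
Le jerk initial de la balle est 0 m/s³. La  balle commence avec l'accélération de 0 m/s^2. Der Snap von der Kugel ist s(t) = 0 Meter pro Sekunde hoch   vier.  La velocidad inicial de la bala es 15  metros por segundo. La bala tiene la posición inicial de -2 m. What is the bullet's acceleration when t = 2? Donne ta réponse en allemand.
Wir müssen unsere Gleichung für den Snap s(t) = 0 2-mal integrieren. Die Stammfunktion von dem Snap, mit j(0) = 0, ergibt den Ruck: j(t) = 0. Durch Integration von dem Ruck und Verwendung der Anfangsbedingung a(0) = 0, erhalten wir a(t) = 0. Aus der Gleichung für die Beschleunigung a(t) = 0, setzen wir t = 2 ein und erhalten a = 0.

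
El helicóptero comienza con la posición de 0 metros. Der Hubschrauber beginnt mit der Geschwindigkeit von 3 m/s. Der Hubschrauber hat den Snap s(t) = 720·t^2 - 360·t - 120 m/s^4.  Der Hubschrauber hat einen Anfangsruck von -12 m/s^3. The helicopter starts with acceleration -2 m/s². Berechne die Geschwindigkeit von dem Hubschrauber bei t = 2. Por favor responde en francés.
En partant du snap s(t) = 720·t^2 - 360·t - 120, nous prenons 3 primitives. En intégrant le snap et en utilisant la condition initiale j(0) = -12, nous obtenons j(t) = 240·t^3 - 180·t^2 - 120·t - 12. L'intégrale du jerk, avec a(0) = -2, donne l'accélération: a(t) = 60·t^4 - 60·t^3 - 60·t^2 - 12·t - 2. En intégrant l'accélération et en utilisant la condition initiale v(0) = 3, nous obtenons v(t) = 12·t^5 - 15·t^4 - 20·t^3 - 6·t^2 - 2·t + 3. En utilisant v(t) = 12·t^5 - 15·t^4 - 20·t^3 - 6·t^2 - 2·t + 3 et en substituant t = 2, nous trouvons v = -41.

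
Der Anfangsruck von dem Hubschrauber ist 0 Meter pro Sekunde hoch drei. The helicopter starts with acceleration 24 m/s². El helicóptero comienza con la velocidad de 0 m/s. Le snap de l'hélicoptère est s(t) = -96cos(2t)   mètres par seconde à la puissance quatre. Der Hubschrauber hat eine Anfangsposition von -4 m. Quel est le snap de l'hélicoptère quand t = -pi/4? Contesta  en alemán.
Aus der Gleichung für den Snap s(t) = -96·cos(2·t), setzen wir t = -pi/4 ein und erhalten s = 0.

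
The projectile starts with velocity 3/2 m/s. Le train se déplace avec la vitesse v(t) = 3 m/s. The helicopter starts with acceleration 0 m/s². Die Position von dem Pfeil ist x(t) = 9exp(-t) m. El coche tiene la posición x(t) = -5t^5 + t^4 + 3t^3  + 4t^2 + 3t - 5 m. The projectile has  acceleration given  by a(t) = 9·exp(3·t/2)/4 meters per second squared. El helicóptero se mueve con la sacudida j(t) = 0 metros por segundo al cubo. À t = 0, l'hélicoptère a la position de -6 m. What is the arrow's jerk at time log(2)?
Starting from position x(t) = 9·exp(-t), we take 3 derivatives. Taking d/dt of x(t), we find v(t) = -9·exp(-t). Differentiating velocity, we get acceleration: a(t) = 9·exp(-t). The derivative of acceleration gives jerk: j(t) = -9·exp(-t). From the given jerk equation j(t) = -9·exp(-t), we substitute t = log(2) to get j = -9/2.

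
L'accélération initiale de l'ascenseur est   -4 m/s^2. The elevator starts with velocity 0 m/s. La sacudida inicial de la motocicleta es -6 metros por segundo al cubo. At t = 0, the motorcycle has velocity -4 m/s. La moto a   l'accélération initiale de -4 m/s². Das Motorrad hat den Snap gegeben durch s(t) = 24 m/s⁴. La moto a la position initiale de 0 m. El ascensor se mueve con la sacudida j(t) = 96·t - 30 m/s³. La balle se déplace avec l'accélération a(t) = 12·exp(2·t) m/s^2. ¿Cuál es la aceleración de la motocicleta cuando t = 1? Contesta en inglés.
To solve this, we need to take 2 integrals of our snap equation s(t) = 24. The antiderivative of snap is jerk. Using j(0) = -6, we get j(t) = 24·t - 6. Finding the integral of j(t) and using a(0) = -4: a(t) = 12·t^2 - 6·t - 4. We have acceleration a(t) = 12·t^2 - 6·t - 4. Substituting t = 1: a(1) = 2.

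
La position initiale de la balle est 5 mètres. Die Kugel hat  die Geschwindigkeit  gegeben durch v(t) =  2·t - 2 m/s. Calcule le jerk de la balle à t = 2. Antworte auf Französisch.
Pour résoudre ceci, nous devons prendre 2 dérivées de notre équation de la vitesse v(t) = 2·t - 2. En dérivant la vitesse, nous obtenons l'accélération: a(t) = 2. La dérivée de l'accélération donne le jerk: j(t) = 0. Nous avons le jerk j(t) = 0. En substituant t = 2: j(2) = 0.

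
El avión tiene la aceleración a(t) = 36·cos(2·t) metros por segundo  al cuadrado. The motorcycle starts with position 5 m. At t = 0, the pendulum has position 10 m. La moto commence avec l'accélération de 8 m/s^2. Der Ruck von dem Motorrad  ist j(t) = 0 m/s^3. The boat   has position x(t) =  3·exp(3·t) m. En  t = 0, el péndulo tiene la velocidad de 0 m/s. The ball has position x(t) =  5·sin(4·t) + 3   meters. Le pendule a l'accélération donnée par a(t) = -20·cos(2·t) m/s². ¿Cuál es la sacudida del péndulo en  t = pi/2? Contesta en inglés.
To solve this, we need to take 1 derivative of our acceleration equation a(t) = -20·cos(2·t). Taking d/dt of a(t), we find j(t) = 40·sin(2·t). From the given jerk equation j(t) = 40·sin(2·t), we substitute t = pi/2 to get j = 0.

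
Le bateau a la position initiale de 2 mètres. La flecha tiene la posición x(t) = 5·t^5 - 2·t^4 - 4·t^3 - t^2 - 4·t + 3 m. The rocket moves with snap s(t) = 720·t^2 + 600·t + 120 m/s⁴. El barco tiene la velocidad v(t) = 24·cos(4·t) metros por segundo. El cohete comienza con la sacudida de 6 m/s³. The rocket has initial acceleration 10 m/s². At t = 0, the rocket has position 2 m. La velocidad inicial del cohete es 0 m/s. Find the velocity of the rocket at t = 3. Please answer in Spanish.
Necesitamos integrar nuestra ecuación del snap s(t) = 720·t^2 + 600·t + 120 3 veces. La integral del snap, con j(0) = 6, da la sacudida: j(t) = 240·t^3 + 300·t^2 + 120·t + 6. Tomando ∫j(t)dt y aplicando a(0) = 10, encontramos a(t) = 60·t^4 + 100·t^3 + 60·t^2 + 6·t + 10. La integral de la aceleración, con v(0) = 0, da la velocidad: v(t) = t·(12·t^4 + 25·t^3 + 20·t^2 + 3·t + 10). Tenemos la velocidad v(t) = t·(12·t^4 + 25·t^3 + 20·t^2 + 3·t + 10). Sustituyendo t = 3: v(3) = 5538.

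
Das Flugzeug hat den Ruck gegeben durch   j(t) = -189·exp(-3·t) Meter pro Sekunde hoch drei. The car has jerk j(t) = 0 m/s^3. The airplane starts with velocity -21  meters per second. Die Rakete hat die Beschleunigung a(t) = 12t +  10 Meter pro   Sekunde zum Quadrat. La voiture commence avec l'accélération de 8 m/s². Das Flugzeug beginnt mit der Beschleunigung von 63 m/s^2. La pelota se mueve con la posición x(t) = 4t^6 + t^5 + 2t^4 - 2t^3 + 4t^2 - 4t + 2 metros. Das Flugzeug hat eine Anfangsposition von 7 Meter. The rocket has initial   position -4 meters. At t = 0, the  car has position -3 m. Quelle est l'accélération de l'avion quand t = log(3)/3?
Nous devons trouver la primitive de notre équation du jerk j(t) = -189·exp(-3·t) 1 fois. En prenant ∫j(t)dt et en appliquant a(0) = 63, nous trouvons a(t) = 63·exp(-3·t). Nous avons l'accélération a(t) = 63·exp(-3·t). En substituant t = log(3)/3: a(log(3)/3) = 21.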